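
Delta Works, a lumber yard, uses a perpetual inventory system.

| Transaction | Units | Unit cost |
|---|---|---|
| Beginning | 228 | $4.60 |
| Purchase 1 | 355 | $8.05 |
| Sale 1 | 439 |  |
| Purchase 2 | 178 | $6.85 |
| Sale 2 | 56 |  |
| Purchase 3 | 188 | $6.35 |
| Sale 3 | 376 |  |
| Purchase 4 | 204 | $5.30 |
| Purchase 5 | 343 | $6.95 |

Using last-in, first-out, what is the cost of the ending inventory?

Sale 1 (439) [LIFO — newest first]: 355 @ $8.05 + 84 @ $4.60 = $3,244.15
Sale 2 (56) [LIFO — newest first]: 56 @ $6.85 = $383.60
Sale 3 (376) [LIFO — newest first]: 188 @ $6.35 + 122 @ $6.85 + 66 @ $4.60 = $2,333.10
Total COGS = $3,244.15 + $383.60 + $2,333.10 = $5,960.85
Ending inventory: 78 @ $4.60 + 204 @ $5.30 + 343 @ $6.95 = $3,823.85

Ending inventory = $3,823.85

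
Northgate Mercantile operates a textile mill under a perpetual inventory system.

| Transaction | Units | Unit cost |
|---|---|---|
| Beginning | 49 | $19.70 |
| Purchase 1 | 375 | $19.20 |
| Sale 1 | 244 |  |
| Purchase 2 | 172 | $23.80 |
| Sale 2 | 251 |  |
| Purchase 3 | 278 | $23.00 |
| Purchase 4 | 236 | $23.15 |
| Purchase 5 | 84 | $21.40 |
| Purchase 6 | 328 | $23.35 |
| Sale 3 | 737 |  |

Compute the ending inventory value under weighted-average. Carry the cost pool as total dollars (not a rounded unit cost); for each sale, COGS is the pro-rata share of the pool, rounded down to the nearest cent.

After Beginning: 49 on hand, pool $965.30 (≈ $19.7000 each)
After Purchase 1: 424 on hand, pool $8,165.30 (≈ $19.2578 each)
Sale 1, sell 244: 244/424 × $8,165.30 → $4,698.89
After Purchase 2: 352 on hand, pool $7,560.01 (≈ $21.4773 each)
Sale 2, sell 251: 251/352 × $7,560.01 → $5,390.80
After Purchase 3: 379 on hand, pool $8,563.21 (≈ $22.5942 each)
After Purchase 4: 615 on hand, pool $14,026.61 (≈ $22.8075 each)
After Purchase 5: 699 on hand, pool $15,824.21 (≈ $22.6384 each)
After Purchase 6: 1027 on hand, pool $23,483.01 (≈ $22.8656 each)
Sale 3, sell 737: 737/1027 × $23,483.01 → $16,851.97
Total COGS = $4,698.89 + $5,390.80 + $16,851.97 = $26,941.66
Ending inventory (cost pool remaining) = $6,631.04
Check: goods available $33,572.70 = COGS $26,941.66 + ending $6,631.04

Ending inventory = $6,631.04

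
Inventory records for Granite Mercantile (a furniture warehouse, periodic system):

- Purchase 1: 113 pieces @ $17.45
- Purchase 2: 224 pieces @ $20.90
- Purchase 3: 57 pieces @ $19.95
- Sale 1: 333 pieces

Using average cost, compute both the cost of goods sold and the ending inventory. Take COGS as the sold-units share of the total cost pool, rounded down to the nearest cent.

COGS = $6,584.44; ending inventory = $1,206.16

Sale 1, sell 333: 333/394 × $7,790.60 → $6,584.44
Ending inventory (cost pool remaining) = $1,206.16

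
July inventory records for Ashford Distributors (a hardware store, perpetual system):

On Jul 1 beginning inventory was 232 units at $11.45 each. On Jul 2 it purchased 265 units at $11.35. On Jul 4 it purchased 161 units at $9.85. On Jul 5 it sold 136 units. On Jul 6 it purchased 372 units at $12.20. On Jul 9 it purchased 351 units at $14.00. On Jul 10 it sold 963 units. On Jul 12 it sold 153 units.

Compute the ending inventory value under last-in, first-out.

Jul 5, 136 sold [LIFO — newest first]: 136 @ $9.85 = $1,339.60
Jul 10, 963 sold [LIFO — newest first]: 351 @ $14.00 + 372 @ $12.20 + 25 @ $9.85 + 215 @ $11.35 = $12,138.90
Jul 12, 153 sold [LIFO — newest first]: 50 @ $11.35 + 103 @ $11.45 = $1,746.85
Total COGS = $1,339.60 + $12,138.90 + $1,746.85 = $15,225.35
Ending inventory: 129 @ $11.45 = $1,477.05

Ending inventory = $1,477.05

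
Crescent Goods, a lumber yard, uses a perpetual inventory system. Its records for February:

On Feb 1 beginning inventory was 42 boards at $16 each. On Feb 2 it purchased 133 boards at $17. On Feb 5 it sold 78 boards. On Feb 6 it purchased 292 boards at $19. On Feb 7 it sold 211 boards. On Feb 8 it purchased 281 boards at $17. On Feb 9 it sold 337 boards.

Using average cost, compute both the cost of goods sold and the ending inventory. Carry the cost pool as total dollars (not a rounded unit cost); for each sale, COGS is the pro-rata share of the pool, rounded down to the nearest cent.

COGS = $11,115.80; ending inventory = $2,142.20

After Feb 1: 42 on hand, pool $672.00 (≈ $16.0000 each)
After Feb 2: 175 on hand, pool $2,933.00 (≈ $16.7600 each)
Feb 5, sell 78: 78/175 × $2,933.00 → $1,307.28
After Feb 6: 389 on hand, pool $7,173.72 (≈ $18.4414 each)
Feb 7, sell 211: 211/389 × $7,173.72 → $3,891.14
After Feb 8: 459 on hand, pool $8,059.58 (≈ $17.5590 each)
Feb 9, sell 337: 337/459 × $8,059.58 → $5,917.38
Total COGS = $1,307.28 + $3,891.14 + $5,917.38 = $11,115.80
Ending inventory (cost pool remaining) = $2,142.20
Check: goods available $13,258.00 = COGS $11,115.80 + ending $2,142.20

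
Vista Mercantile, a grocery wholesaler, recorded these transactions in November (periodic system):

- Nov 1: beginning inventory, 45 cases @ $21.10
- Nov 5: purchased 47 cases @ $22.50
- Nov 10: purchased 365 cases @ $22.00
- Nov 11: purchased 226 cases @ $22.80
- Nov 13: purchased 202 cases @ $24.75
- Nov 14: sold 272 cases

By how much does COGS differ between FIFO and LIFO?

$628.50

FIFO COGS: 45 @ $21.10 + 47 @ $22.50 + 180 @ $22.00 = $5,967.00
LIFO COGS: 202 @ $24.75 + 70 @ $22.80 = $6,595.50
Difference = |$5,967.00 − $6,595.50| = $628.50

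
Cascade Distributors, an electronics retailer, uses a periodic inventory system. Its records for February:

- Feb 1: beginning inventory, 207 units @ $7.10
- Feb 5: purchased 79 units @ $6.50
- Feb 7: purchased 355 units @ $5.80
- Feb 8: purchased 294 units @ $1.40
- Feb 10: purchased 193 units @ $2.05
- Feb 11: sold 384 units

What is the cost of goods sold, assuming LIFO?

Feb 11, 384 sold [LIFO — newest first]: 193 @ $2.05 + 191 @ $1.40 = $663.05
Ending inventory: 207 @ $7.10 + 79 @ $6.50 + 355 @ $5.80 + 103 @ $1.40 = $4,186.40

COGS = $663.05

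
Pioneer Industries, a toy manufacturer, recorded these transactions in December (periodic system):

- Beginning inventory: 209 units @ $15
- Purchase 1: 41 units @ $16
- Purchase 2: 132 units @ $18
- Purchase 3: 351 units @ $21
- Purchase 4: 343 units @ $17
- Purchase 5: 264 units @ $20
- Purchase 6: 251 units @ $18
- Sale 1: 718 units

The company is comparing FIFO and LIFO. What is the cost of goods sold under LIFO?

COGS = $13,249

FIFO COGS: 209 @ $15 + 41 @ $16 + 132 @ $18 + 336 @ $21 = $13,223
LIFO COGS: 251 @ $18 + 264 @ $20 + 203 @ $17 = $13,249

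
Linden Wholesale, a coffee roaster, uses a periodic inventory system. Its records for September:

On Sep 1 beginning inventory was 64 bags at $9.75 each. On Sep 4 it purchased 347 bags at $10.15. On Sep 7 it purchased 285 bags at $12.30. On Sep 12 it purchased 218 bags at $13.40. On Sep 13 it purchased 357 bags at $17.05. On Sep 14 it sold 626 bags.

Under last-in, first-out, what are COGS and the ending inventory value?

COGS = $9,635.35; ending inventory = $7,024.25

Sep 14, 626 sold [LIFO — newest first]: 357 @ $17.05 + 218 @ $13.40 + 51 @ $12.30 = $9,635.35
Ending inventory: 64 @ $9.75 + 347 @ $10.15 + 234 @ $12.30 = $7,024.25
Check: goods available $16,659.60 = COGS $9,635.35 + ending $7,024.25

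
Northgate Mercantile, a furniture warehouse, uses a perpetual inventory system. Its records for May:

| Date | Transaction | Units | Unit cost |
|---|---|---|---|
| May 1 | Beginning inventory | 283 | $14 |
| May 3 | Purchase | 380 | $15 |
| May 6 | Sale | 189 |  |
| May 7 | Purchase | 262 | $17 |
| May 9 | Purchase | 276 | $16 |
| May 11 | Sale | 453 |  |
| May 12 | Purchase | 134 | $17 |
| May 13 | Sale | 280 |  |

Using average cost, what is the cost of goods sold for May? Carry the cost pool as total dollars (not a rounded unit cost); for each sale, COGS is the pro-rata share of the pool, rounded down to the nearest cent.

COGS = $14,258.52

After May 1: 283 on hand, pool $3,962.00 (≈ $14.0000 each)
After May 3: 663 on hand, pool $9,662.00 (≈ $14.5732 each)
May 6, sell 189: 189/663 × $9,662.00 → $2,754.32
After May 7: 736 on hand, pool $11,361.68 (≈ $15.4371 each)
After May 9: 1012 on hand, pool $15,777.68 (≈ $15.5906 each)
May 11, sell 453: 453/1012 × $15,777.68 → $7,062.53
After May 12: 693 on hand, pool $10,993.15 (≈ $15.8631 each)
May 13, sell 280: 280/693 × $10,993.15 → $4,441.67
Total COGS = $2,754.32 + $7,062.53 + $4,441.67 = $14,258.52
Ending inventory (cost pool remaining) = $6,551.48
Check: goods available $20,810.00 = COGS $14,258.52 + ending $6,551.48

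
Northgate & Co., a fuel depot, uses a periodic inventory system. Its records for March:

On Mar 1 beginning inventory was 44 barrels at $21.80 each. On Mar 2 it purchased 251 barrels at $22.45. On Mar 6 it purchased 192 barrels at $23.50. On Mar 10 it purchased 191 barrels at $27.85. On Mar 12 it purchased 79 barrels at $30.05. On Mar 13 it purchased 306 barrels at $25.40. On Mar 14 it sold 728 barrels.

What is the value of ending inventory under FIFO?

Ending inventory = $8,643.85

Mar 14, 728 sold [FIFO — oldest first]: 44 @ $21.80 + 251 @ $22.45 + 192 @ $23.50 + 191 @ $27.85 + 50 @ $30.05 = $17,928.00
Ending inventory: 29 @ $30.05 + 306 @ $25.40 = $8,643.85
Check: goods available $26,571.85 = COGS $17,928.00 + ending $8,643.85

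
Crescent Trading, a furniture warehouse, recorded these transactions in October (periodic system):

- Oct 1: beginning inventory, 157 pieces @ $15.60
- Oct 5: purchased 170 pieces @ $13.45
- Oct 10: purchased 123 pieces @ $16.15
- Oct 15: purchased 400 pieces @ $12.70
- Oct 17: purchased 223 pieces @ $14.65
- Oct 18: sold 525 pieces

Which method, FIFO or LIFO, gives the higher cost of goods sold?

FIFO

FIFO COGS: 157 @ $15.60 + 170 @ $13.45 + 123 @ $16.15 + 75 @ $12.70 = $7,674.65
LIFO COGS: 223 @ $14.65 + 302 @ $12.70 = $7,102.35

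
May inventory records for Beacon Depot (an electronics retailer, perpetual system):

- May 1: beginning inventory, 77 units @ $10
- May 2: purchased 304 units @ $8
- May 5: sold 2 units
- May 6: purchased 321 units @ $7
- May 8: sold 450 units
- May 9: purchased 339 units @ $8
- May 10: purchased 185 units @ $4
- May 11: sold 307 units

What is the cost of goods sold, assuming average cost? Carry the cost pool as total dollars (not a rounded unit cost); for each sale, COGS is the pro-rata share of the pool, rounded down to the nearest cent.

After May 1: 77 on hand, pool $770.00 (≈ $10.0000 each)
After May 2: 381 on hand, pool $3,202.00 (≈ $8.4042 each)
May 5, sell 2: 2/381 × $3,202.00 → $16.80
After May 6: 700 on hand, pool $5,432.20 (≈ $7.7603 each)
May 8, sell 450: 450/700 × $5,432.20 → $3,492.12
After May 9: 589 on hand, pool $4,652.08 (≈ $7.8983 each)
After May 10: 774 on hand, pool $5,392.08 (≈ $6.9665 each)
May 11, sell 307: 307/774 × $5,392.08 → $2,138.71
Total COGS = $16.80 + $3,492.12 + $2,138.71 = $5,647.63
Ending inventory (cost pool remaining) = $3,253.37

COGS = $5,647.63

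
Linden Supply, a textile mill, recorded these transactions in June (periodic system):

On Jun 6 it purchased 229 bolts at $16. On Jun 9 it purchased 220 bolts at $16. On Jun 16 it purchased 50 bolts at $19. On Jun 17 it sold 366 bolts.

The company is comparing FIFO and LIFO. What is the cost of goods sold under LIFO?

FIFO COGS: 229 @ $16 + 137 @ $16 = $5,856
LIFO COGS: 50 @ $19 + 220 @ $16 + 96 @ $16 = $6,006

COGS = $6,006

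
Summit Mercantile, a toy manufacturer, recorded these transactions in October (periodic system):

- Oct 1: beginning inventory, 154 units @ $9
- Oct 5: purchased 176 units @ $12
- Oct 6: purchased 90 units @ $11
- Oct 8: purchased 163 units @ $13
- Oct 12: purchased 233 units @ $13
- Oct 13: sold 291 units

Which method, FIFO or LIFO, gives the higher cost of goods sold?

LIFO

FIFO COGS: 154 @ $9 + 137 @ $12 = $3,030
LIFO COGS: 233 @ $13 + 58 @ $13 = $3,783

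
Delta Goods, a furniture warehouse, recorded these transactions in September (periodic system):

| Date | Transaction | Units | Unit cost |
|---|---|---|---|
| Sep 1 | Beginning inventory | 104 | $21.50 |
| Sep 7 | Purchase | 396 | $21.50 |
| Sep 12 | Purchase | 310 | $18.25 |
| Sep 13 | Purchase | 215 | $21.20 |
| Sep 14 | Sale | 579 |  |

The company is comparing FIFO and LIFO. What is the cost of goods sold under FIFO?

FIFO COGS: 104 @ $21.50 + 396 @ $21.50 + 79 @ $18.25 = $12,191.75
LIFO COGS: 215 @ $21.20 + 310 @ $18.25 + 54 @ $21.50 = $11,376.50

COGS = $12,191.75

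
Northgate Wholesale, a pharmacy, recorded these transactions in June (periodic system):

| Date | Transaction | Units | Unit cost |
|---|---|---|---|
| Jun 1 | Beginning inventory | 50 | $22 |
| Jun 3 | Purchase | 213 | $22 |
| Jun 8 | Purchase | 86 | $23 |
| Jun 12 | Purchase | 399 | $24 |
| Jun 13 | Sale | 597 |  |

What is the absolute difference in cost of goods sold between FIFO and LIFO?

FIFO COGS: 50 @ $22 + 213 @ $22 + 86 @ $23 + 248 @ $24 = $13,716
LIFO COGS: 399 @ $24 + 86 @ $23 + 112 @ $22 = $14,018
Difference = |$13,716 − $14,018| = $302

$302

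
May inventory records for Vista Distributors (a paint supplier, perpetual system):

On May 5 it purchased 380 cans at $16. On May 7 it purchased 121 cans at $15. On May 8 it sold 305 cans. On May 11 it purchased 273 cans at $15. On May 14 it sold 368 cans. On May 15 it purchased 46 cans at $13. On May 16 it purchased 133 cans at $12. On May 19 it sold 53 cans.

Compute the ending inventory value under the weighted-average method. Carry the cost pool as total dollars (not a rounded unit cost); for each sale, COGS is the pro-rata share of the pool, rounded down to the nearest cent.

After May 5: 380 on hand, pool $6,080.00 (≈ $16.0000 each)
After May 7: 501 on hand, pool $7,895.00 (≈ $15.7585 each)
May 8, sell 305: 305/501 × $7,895.00 → $4,806.33
After May 11: 469 on hand, pool $7,183.67 (≈ $15.3170 each)
May 14, sell 368: 368/469 × $7,183.67 → $5,636.65
After May 15: 147 on hand, pool $2,145.02 (≈ $14.5920 each)
After May 16: 280 on hand, pool $3,741.02 (≈ $13.3608 each)
May 19, sell 53: 53/280 × $3,741.02 → $708.12
Total COGS = $4,806.33 + $5,636.65 + $708.12 = $11,151.10
Ending inventory (cost pool remaining) = $3,032.90

Ending inventory = $3,032.90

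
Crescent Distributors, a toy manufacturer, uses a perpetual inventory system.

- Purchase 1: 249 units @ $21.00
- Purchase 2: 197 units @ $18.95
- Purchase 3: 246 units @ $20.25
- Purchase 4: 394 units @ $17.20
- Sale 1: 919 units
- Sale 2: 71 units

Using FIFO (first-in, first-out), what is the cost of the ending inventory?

Ending inventory = $1,651.20

Sale 1 (919) [FIFO — oldest first]: 249 @ $21.00 + 197 @ $18.95 + 246 @ $20.25 + 227 @ $17.20 = $17,848.05
Sale 2 (71) [FIFO — oldest first]: 71 @ $17.20 = $1,221.20
Total COGS = $17,848.05 + $1,221.20 = $19,069.25
Ending inventory: 96 @ $17.20 = $1,651.20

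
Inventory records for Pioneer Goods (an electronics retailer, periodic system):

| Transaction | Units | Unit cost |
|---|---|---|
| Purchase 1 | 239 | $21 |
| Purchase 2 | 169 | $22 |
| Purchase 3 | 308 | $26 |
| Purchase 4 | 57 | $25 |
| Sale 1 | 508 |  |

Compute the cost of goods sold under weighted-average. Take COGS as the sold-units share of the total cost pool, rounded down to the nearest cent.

COGS = $11,940.95

Sale 1, sell 508: 508/773 × $18,170.00 → $11,940.95
Ending inventory (cost pool remaining) = $6,229.05
Check: goods available $18,170.00 = COGS $11,940.95 + ending $6,229.05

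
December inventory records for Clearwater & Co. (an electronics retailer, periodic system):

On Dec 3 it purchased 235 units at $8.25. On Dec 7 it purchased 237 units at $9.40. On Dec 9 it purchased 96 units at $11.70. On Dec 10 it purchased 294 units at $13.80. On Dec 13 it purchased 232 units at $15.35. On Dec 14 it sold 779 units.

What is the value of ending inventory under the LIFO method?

Ending inventory = $2,690.75

Dec 14, 779 sold [LIFO — newest first]: 232 @ $15.35 + 294 @ $13.80 + 96 @ $11.70 + 157 @ $9.40 = $10,217.40
Ending inventory: 235 @ $8.25 + 80 @ $9.40 = $2,690.75
Check: goods available $12,908.15 = COGS $10,217.40 + ending $2,690.75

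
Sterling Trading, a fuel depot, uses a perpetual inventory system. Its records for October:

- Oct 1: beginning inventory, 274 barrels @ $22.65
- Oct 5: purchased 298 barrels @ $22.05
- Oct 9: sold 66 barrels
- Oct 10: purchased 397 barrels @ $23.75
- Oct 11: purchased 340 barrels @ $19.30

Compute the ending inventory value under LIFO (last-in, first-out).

Ending inventory = $27,312.45

Oct 9, 66 sold [LIFO — newest first]: 66 @ $22.05 = $1,455.30
Ending inventory: 274 @ $22.65 + 232 @ $22.05 + 397 @ $23.75 + 340 @ $19.30 = $27,312.45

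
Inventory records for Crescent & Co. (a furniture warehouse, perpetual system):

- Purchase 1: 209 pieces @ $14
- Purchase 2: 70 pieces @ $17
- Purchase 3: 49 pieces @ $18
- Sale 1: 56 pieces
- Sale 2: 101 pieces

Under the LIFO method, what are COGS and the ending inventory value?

Sale 1 (56) [LIFO — newest first]: 49 @ $18 + 7 @ $17 = $1,001
Sale 2 (101) [LIFO — newest first]: 63 @ $17 + 38 @ $14 = $1,603
Total COGS = $1,001 + $1,603 = $2,604
Ending inventory: 171 @ $14 = $2,394
Check: goods available $4,998 = COGS $2,604 + ending $2,394

COGS = $2,604; ending inventory = $2,394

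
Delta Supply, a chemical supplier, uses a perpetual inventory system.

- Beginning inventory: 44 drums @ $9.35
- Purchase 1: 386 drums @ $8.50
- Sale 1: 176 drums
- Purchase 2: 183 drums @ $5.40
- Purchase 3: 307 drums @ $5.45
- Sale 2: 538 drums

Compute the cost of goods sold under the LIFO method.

COGS = $4,565.35

Sale 1 (176) [LIFO — newest first]: 176 @ $8.50 = $1,496.00
Sale 2 (538) [LIFO — newest first]: 307 @ $5.45 + 183 @ $5.40 + 48 @ $8.50 = $3,069.35
Total COGS = $1,496.00 + $3,069.35 = $4,565.35
Ending inventory: 44 @ $9.35 + 162 @ $8.50 = $1,788.40
Check: goods available $6,353.75 = COGS $4,565.35 + ending $1,788.40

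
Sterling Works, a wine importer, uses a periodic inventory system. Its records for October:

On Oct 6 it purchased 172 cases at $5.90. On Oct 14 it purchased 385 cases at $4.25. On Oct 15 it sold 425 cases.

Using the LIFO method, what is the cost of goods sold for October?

COGS = $1,872.25

Oct 15, 425 sold [LIFO — newest first]: 385 @ $4.25 + 40 @ $5.90 = $1,872.25
Ending inventory: 132 @ $5.90 = $778.80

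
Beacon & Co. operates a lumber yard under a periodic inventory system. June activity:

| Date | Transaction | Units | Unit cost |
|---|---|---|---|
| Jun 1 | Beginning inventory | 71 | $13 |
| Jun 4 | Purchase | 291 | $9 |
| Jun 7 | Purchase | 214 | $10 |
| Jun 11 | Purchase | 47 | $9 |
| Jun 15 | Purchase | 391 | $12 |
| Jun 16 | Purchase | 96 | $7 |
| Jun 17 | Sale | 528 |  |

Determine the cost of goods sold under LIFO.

COGS = $5,733

Jun 17, 528 sold [LIFO — newest first]: 96 @ $7 + 391 @ $12 + 41 @ $9 = $5,733
Ending inventory: 71 @ $13 + 291 @ $9 + 214 @ $10 + 6 @ $9 = $5,736
Check: goods available $11,469 = COGS $5,733 + ending $5,736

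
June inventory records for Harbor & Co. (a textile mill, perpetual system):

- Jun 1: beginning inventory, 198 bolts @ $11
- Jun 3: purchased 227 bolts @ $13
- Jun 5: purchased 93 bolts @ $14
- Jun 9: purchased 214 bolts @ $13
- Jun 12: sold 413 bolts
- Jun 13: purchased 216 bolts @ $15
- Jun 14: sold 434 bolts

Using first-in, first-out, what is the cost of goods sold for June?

Jun 12, 413 sold [FIFO — oldest first]: 198 @ $11 + 215 @ $13 = $4,973
Jun 14, 434 sold [FIFO — oldest first]: 12 @ $13 + 93 @ $14 + 214 @ $13 + 115 @ $15 = $5,965
Total COGS = $4,973 + $5,965 = $10,938
Ending inventory: 101 @ $15 = $1,515

COGS = $10,938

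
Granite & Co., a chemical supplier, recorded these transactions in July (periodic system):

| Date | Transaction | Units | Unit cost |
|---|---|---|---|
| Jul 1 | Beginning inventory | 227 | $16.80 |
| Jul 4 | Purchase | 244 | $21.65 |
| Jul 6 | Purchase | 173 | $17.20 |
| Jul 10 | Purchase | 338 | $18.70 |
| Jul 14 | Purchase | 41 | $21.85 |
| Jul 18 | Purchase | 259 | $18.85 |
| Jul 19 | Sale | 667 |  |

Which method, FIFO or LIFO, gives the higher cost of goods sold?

FIFO COGS: 227 @ $16.80 + 244 @ $21.65 + 173 @ $17.20 + 23 @ $18.70 = $12,501.90
LIFO COGS: 259 @ $18.85 + 41 @ $21.85 + 338 @ $18.70 + 29 @ $17.20 = $12,597.40

LIFO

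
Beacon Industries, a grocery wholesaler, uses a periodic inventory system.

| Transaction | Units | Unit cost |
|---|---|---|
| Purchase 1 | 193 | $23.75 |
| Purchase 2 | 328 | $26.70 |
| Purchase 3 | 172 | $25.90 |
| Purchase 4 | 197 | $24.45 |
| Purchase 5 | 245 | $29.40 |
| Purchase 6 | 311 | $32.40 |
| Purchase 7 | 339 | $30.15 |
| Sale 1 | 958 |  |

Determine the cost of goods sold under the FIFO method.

COGS = $24,612.00

Sale 1 (958) [FIFO — oldest first]: 193 @ $23.75 + 328 @ $26.70 + 172 @ $25.90 + 197 @ $24.45 + 68 @ $29.40 = $24,612.00
Ending inventory: 177 @ $29.40 + 311 @ $32.40 + 339 @ $30.15 = $25,501.05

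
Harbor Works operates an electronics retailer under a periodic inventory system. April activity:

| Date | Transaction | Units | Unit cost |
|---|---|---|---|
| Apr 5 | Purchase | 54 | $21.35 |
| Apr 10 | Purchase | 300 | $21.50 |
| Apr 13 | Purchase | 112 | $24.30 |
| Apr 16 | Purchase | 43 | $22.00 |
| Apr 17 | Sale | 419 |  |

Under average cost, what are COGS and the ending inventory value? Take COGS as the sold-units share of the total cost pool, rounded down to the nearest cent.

COGS = $9,277.68; ending inventory = $1,992.82

Apr 17, sell 419: 419/509 × $11,270.50 → $9,277.68
Ending inventory (cost pool remaining) = $1,992.82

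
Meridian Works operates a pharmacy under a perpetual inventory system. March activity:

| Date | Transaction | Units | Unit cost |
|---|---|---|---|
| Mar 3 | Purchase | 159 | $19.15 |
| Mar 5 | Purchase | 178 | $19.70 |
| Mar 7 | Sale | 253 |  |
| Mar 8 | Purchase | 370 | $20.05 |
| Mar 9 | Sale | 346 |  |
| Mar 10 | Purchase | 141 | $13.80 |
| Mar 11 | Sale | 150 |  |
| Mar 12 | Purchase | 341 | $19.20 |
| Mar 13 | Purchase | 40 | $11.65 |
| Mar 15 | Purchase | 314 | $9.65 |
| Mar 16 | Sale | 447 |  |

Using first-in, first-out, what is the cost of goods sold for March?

COGS = $22,544.50

Mar 7, 253 sold [FIFO — oldest first]: 159 @ $19.15 + 94 @ $19.70 = $4,896.65
Mar 9, 346 sold [FIFO — oldest first]: 84 @ $19.70 + 262 @ $20.05 = $6,907.90
Mar 11, 150 sold [FIFO — oldest first]: 108 @ $20.05 + 42 @ $13.80 = $2,745.00
Mar 16, 447 sold [FIFO — oldest first]: 99 @ $13.80 + 341 @ $19.20 + 7 @ $11.65 = $7,994.95
Total COGS = $4,896.65 + $6,907.90 + $2,745.00 + $7,994.95 = $22,544.50
Ending inventory: 33 @ $11.65 + 314 @ $9.65 = $3,414.55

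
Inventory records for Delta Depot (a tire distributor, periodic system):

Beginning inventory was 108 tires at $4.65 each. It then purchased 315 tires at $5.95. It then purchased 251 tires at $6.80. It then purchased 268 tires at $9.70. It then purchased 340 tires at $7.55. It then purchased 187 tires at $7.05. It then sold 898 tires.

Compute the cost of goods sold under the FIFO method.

Sale 1 (898) [FIFO — oldest first]: 108 @ $4.65 + 315 @ $5.95 + 251 @ $6.80 + 224 @ $9.70 = $6,256.05
Ending inventory: 44 @ $9.70 + 340 @ $7.55 + 187 @ $7.05 = $4,312.15

COGS = $6,256.05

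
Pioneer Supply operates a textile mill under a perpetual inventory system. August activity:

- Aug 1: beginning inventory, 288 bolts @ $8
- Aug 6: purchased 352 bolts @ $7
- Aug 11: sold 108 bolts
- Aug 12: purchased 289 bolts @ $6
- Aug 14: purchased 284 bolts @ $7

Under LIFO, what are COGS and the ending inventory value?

Aug 11, 108 sold [LIFO — newest first]: 108 @ $7 = $756
Ending inventory: 288 @ $8 + 244 @ $7 + 289 @ $6 + 284 @ $7 = $7,734
Check: goods available $8,490 = COGS $756 + ending $7,734

COGS = $756; ending inventory = $7,734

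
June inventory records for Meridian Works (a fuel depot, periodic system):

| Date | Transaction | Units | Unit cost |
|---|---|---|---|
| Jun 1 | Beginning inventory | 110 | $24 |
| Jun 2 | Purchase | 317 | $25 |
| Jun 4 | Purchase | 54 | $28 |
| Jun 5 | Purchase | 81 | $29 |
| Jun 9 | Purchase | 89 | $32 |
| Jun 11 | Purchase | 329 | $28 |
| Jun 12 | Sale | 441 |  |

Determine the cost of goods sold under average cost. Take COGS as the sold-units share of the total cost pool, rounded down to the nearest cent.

COGS = $11,918.70

Jun 12, sell 441: 441/980 × $26,486.00 → $11,918.70
Ending inventory (cost pool remaining) = $14,567.30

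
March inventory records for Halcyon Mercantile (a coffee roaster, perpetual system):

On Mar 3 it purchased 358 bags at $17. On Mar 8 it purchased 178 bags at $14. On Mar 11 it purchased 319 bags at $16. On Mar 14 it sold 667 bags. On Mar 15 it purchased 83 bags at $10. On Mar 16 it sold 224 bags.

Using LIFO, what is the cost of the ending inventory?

Ending inventory = $799

Mar 14, 667 sold [LIFO — newest first]: 319 @ $16 + 178 @ $14 + 170 @ $17 = $10,486
Mar 16, 224 sold [LIFO — newest first]: 83 @ $10 + 141 @ $17 = $3,227
Total COGS = $10,486 + $3,227 = $13,713
Ending inventory: 47 @ $17 = $799
Check: goods available $14,512 = COGS $13,713 + ending $799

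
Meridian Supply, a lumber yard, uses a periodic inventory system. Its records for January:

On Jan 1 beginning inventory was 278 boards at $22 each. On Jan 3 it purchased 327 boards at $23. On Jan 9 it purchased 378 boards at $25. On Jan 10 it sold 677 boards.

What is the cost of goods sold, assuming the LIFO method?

COGS = $16,327

Jan 10, 677 sold [LIFO — newest first]: 378 @ $25 + 299 @ $23 = $16,327
Ending inventory: 278 @ $22 + 28 @ $23 = $6,760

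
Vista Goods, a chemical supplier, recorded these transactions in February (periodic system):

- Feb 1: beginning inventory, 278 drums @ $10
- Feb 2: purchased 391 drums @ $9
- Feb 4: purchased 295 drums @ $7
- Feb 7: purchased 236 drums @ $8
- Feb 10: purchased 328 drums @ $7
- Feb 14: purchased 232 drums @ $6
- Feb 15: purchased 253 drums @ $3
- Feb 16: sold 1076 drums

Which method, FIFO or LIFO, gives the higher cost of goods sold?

FIFO COGS: 278 @ $10 + 391 @ $9 + 295 @ $7 + 112 @ $8 = $9,260
LIFO COGS: 253 @ $3 + 232 @ $6 + 328 @ $7 + 236 @ $8 + 27 @ $7 = $6,524

FIFO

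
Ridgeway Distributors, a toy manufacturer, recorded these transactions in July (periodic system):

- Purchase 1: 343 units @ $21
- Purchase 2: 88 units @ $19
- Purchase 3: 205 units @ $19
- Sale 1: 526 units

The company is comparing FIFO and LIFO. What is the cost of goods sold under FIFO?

FIFO COGS: 343 @ $21 + 88 @ $19 + 95 @ $19 = $10,680
LIFO COGS: 205 @ $19 + 88 @ $19 + 233 @ $21 = $10,460

COGS = $10,680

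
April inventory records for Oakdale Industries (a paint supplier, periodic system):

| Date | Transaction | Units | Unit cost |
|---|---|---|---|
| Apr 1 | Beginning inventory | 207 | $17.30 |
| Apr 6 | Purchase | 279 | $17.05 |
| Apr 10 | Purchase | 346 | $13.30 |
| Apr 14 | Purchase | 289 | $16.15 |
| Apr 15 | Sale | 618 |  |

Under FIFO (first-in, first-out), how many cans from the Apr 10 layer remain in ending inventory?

Apr 15, 618 sold [FIFO — oldest first]: 207 @ $17.30 + 279 @ $17.05 + 132 @ $13.30 = $10,093.65
Ending inventory: 214 @ $13.30 + 289 @ $16.15 = $7,513.55
Check: goods available $17,607.20 = COGS $10,093.65 + ending $7,513.55

214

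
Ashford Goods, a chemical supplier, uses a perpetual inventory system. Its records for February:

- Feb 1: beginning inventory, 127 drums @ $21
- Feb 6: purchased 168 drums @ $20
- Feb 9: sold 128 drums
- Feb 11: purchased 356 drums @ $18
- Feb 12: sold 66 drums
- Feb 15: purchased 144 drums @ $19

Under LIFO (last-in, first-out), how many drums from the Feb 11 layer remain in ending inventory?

290

Feb 9, 128 sold [LIFO — newest first]: 128 @ $20 = $2,560
Feb 12, 66 sold [LIFO — newest first]: 66 @ $18 = $1,188
Total COGS = $2,560 + $1,188 = $3,748
Ending inventory: 127 @ $21 + 40 @ $20 + 290 @ $18 + 144 @ $19 = $11,423
Check: goods available $15,171 = COGS $3,748 + ending $11,423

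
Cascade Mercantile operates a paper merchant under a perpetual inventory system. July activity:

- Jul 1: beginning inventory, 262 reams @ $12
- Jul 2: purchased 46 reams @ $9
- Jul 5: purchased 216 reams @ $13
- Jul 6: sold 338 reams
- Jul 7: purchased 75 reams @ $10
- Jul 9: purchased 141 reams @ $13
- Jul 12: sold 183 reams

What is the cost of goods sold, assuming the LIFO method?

Jul 6, 338 sold [LIFO — newest first]: 216 @ $13 + 46 @ $9 + 76 @ $12 = $4,134
Jul 12, 183 sold [LIFO — newest first]: 141 @ $13 + 42 @ $10 = $2,253
Total COGS = $4,134 + $2,253 = $6,387
Ending inventory: 186 @ $12 + 33 @ $10 = $2,562

COGS = $6,387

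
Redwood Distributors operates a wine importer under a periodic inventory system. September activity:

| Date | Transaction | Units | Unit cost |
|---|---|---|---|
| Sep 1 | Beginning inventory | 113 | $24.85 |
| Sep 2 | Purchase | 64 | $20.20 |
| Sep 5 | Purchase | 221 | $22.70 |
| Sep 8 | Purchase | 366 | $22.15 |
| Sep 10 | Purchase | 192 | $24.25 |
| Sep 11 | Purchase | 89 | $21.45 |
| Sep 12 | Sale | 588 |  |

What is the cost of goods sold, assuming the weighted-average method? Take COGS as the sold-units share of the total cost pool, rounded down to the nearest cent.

Sep 12, sell 588: 588/1045 × $23,789.50 → $13,385.86
Ending inventory (cost pool remaining) = $10,403.64
Check: goods available $23,789.50 = COGS $13,385.86 + ending $10,403.64

COGS = $13,385.86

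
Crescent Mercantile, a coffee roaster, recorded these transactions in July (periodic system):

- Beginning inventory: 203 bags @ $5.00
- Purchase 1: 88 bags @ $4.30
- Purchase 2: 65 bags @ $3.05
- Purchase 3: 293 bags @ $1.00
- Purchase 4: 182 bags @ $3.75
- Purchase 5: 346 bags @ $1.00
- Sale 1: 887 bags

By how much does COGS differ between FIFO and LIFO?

$1,099.10

FIFO COGS: 203 @ $5.00 + 88 @ $4.30 + 65 @ $3.05 + 293 @ $1.00 + 182 @ $3.75 + 56 @ $1.00 = $2,623.15
LIFO COGS: 346 @ $1.00 + 182 @ $3.75 + 293 @ $1.00 + 65 @ $3.05 + 1 @ $4.30 = $1,524.05
Difference = |$2,623.15 − $1,524.05| = $1,099.10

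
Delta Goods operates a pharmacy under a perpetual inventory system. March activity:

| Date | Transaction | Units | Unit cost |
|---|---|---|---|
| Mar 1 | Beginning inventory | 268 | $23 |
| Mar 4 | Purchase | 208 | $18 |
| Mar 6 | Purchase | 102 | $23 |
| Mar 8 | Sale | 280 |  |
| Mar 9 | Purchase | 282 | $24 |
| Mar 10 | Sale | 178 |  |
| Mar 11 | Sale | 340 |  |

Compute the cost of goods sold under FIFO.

Mar 8, 280 sold [FIFO — oldest first]: 268 @ $23 + 12 @ $18 = $6,380
Mar 10, 178 sold [FIFO — oldest first]: 178 @ $18 = $3,204
Mar 11, 340 sold [FIFO — oldest first]: 18 @ $18 + 102 @ $23 + 220 @ $24 = $7,950
Total COGS = $6,380 + $3,204 + $7,950 = $17,534
Ending inventory: 62 @ $24 = $1,488
Check: goods available $19,022 = COGS $17,534 + ending $1,488

COGS = $17,534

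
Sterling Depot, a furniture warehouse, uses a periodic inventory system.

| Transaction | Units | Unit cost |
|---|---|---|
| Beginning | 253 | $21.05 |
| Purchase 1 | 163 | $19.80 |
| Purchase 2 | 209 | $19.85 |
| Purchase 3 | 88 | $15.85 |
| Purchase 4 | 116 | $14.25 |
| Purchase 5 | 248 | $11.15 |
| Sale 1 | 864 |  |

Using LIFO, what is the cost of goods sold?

COGS = $14,031.05

Sale 1 (864) [LIFO — newest first]: 248 @ $11.15 + 116 @ $14.25 + 88 @ $15.85 + 209 @ $19.85 + 163 @ $19.80 + 40 @ $21.05 = $14,031.05
Ending inventory: 213 @ $21.05 = $4,483.65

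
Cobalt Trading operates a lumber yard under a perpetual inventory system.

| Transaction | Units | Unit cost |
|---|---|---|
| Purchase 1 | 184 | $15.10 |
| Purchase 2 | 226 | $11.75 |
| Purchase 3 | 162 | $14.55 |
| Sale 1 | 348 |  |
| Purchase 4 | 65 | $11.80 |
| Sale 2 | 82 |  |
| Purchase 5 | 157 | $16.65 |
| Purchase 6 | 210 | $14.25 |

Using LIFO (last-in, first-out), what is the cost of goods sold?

COGS = $5,509.35

Sale 1 (348) [LIFO — newest first]: 162 @ $14.55 + 186 @ $11.75 = $4,542.60
Sale 2 (82) [LIFO — newest first]: 65 @ $11.80 + 17 @ $11.75 = $966.75
Total COGS = $4,542.60 + $966.75 = $5,509.35
Ending inventory: 184 @ $15.10 + 23 @ $11.75 + 157 @ $16.65 + 210 @ $14.25 = $8,655.20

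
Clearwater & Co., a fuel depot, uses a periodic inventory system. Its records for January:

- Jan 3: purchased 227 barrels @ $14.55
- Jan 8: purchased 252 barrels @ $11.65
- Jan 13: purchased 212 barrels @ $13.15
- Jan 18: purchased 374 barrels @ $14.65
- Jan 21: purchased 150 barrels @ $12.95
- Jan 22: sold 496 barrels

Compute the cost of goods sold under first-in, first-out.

Jan 22, 496 sold [FIFO — oldest first]: 227 @ $14.55 + 252 @ $11.65 + 17 @ $13.15 = $6,462.20
Ending inventory: 195 @ $13.15 + 374 @ $14.65 + 150 @ $12.95 = $9,985.85

COGS = $6,462.20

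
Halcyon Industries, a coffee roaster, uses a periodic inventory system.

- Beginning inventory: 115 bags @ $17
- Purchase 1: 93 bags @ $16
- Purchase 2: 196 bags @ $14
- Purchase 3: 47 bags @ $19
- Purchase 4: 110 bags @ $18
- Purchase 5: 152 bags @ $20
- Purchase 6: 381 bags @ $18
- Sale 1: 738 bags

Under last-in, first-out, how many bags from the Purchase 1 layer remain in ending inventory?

Sale 1 (738) [LIFO — newest first]: 381 @ $18 + 152 @ $20 + 110 @ $18 + 47 @ $19 + 48 @ $14 = $13,443
Ending inventory: 115 @ $17 + 93 @ $16 + 148 @ $14 = $5,515
Check: goods available $18,958 = COGS $13,443 + ending $5,515

93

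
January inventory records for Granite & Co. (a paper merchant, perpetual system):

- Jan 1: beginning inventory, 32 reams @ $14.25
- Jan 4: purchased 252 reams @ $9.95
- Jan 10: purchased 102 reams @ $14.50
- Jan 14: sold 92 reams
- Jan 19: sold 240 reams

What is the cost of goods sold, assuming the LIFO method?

Jan 14, 92 sold [LIFO — newest first]: 92 @ $14.50 = $1,334.00
Jan 19, 240 sold [LIFO — newest first]: 10 @ $14.50 + 230 @ $9.95 = $2,433.50
Total COGS = $1,334.00 + $2,433.50 = $3,767.50
Ending inventory: 32 @ $14.25 + 22 @ $9.95 = $674.90
Check: goods available $4,442.40 = COGS $3,767.50 + ending $674.90

COGS = $3,767.50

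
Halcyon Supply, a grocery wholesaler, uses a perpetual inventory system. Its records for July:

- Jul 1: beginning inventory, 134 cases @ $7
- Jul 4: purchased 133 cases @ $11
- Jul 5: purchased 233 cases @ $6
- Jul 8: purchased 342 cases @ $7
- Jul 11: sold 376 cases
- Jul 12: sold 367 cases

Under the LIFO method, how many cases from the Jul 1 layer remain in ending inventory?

99

Jul 11, 376 sold [LIFO — newest first]: 342 @ $7 + 34 @ $6 = $2,598
Jul 12, 367 sold [LIFO — newest first]: 199 @ $6 + 133 @ $11 + 35 @ $7 = $2,902
Total COGS = $2,598 + $2,902 = $5,500
Ending inventory: 99 @ $7 = $693
Check: goods available $6,193 = COGS $5,500 + ending $693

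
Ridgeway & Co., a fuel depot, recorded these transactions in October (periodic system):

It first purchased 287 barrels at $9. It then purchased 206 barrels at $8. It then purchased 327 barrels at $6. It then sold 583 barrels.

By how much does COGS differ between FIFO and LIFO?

$711

FIFO COGS: 287 @ $9 + 206 @ $8 + 90 @ $6 = $4,771
LIFO COGS: 327 @ $6 + 206 @ $8 + 50 @ $9 = $4,060
Difference = |$4,771 − $4,060| = $711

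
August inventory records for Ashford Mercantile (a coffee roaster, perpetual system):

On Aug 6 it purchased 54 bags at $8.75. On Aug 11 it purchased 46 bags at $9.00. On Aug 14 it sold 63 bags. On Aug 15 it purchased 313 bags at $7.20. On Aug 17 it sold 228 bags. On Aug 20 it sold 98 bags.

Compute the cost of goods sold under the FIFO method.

COGS = $2,967.30

Aug 14, 63 sold [FIFO — oldest first]: 54 @ $8.75 + 9 @ $9.00 = $553.50
Aug 17, 228 sold [FIFO — oldest first]: 37 @ $9.00 + 191 @ $7.20 = $1,708.20
Aug 20, 98 sold [FIFO — oldest first]: 98 @ $7.20 = $705.60
Total COGS = $553.50 + $1,708.20 + $705.60 = $2,967.30
Ending inventory: 24 @ $7.20 = $172.80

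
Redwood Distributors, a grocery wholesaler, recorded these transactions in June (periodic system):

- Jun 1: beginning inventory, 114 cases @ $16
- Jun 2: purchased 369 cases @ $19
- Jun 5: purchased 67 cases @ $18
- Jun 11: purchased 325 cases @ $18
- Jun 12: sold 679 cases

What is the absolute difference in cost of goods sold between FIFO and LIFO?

$146

FIFO COGS: 114 @ $16 + 369 @ $19 + 67 @ $18 + 129 @ $18 = $12,363
LIFO COGS: 325 @ $18 + 67 @ $18 + 287 @ $19 = $12,509
Difference = |$12,363 − $12,509| = $146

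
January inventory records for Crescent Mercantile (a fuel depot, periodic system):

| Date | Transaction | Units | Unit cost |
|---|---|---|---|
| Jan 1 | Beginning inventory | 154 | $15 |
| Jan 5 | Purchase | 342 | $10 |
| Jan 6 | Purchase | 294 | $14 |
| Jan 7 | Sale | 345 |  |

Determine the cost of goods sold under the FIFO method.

Jan 7, 345 sold [FIFO — oldest first]: 154 @ $15 + 191 @ $10 = $4,220
Ending inventory: 151 @ $10 + 294 @ $14 = $5,626
Check: goods available $9,846 = COGS $4,220 + ending $5,626

COGS = $4,220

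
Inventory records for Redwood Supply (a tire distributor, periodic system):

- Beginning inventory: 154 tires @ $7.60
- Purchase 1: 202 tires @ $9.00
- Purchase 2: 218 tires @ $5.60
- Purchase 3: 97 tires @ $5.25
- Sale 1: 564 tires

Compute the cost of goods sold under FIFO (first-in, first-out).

COGS = $4,153.20

Sale 1 (564) [FIFO — oldest first]: 154 @ $7.60 + 202 @ $9.00 + 208 @ $5.60 = $4,153.20
Ending inventory: 10 @ $5.60 + 97 @ $5.25 = $565.25
Check: goods available $4,718.45 = COGS $4,153.20 + ending $565.25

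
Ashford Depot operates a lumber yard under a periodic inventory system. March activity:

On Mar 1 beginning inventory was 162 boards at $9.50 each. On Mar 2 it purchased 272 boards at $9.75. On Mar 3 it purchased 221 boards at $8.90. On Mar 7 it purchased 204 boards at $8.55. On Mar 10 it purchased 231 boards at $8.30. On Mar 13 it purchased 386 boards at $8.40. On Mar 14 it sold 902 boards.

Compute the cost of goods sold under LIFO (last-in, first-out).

COGS = $7,624.80

Mar 14, 902 sold [LIFO — newest first]: 386 @ $8.40 + 231 @ $8.30 + 204 @ $8.55 + 81 @ $8.90 = $7,624.80
Ending inventory: 162 @ $9.50 + 272 @ $9.75 + 140 @ $8.90 = $5,437.00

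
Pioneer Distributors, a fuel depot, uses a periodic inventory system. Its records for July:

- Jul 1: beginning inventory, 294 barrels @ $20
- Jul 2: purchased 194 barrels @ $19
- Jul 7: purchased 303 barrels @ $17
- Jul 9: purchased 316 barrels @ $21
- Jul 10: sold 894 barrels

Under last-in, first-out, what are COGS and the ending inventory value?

Jul 10, 894 sold [LIFO — newest first]: 316 @ $21 + 303 @ $17 + 194 @ $19 + 81 @ $20 = $17,093
Ending inventory: 213 @ $20 = $4,260

COGS = $17,093; ending inventory = $4,260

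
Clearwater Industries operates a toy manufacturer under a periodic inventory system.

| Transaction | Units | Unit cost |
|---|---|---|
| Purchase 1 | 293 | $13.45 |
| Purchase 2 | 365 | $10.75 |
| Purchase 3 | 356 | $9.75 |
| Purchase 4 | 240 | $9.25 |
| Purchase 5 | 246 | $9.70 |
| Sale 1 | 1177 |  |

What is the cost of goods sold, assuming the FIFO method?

COGS = $12,843.35

Sale 1 (1177) [FIFO — oldest first]: 293 @ $13.45 + 365 @ $10.75 + 356 @ $9.75 + 163 @ $9.25 = $12,843.35
Ending inventory: 77 @ $9.25 + 246 @ $9.70 = $3,098.45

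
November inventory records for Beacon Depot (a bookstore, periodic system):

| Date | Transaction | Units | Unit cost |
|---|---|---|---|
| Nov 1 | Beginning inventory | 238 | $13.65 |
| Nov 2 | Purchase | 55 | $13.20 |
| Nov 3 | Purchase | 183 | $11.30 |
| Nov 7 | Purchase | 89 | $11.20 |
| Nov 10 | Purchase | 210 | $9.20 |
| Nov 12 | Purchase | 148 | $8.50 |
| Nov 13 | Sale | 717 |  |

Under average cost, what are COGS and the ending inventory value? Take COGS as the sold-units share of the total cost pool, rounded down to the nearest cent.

Nov 13, sell 717: 717/923 × $10,229.40 → $7,946.34
Ending inventory (cost pool remaining) = $2,283.06

COGS = $7,946.34; ending inventory = $2,283.06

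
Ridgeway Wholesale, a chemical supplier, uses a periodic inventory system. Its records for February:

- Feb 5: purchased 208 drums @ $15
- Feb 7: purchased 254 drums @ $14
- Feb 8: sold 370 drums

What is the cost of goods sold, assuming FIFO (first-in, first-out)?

COGS = $5,388

Feb 8, 370 sold [FIFO — oldest first]: 208 @ $15 + 162 @ $14 = $5,388
Ending inventory: 92 @ $14 = $1,288
Check: goods available $6,676 = COGS $5,388 + ending $1,288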